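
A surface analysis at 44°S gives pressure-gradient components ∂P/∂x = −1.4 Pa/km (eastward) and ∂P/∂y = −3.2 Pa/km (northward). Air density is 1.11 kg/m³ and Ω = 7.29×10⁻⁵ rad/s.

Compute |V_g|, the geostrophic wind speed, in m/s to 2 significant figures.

31 m/s

Coriolis parameter at 44°S:
f = 2Ω sin φ = 2 × 7.29×10⁻⁵ × sin 44° = 1.01×10⁻⁴ s⁻¹
In the Southern Hemisphere f is negative: f = −1.01×10⁻⁴ s⁻¹.
Component geostrophic relations (x east, y north):
u_g = −(1/(fρ)) ∂P/∂y,  v_g = (1/(fρ)) ∂P/∂x
u_g = −(−3.2×10⁻³)/(−1.01×10⁻⁴ × 1.11) = −28.5 m/s;  v_g = (−1.4×10⁻³)/(−1.01×10⁻⁴ × 1.11) = 12.5 m/s
|V_g| = √(u_g² + v_g²) = 31.1 m/s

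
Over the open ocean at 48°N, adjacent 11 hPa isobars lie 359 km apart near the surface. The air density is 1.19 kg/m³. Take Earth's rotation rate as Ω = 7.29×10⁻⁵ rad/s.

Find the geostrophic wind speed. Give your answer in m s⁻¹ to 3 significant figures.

23.8 m s⁻¹

Coriolis parameter at 48°N:
f = 2Ω sin φ = 2 × 7.29×10⁻⁵ × sin 48° = 1.08×10⁻⁴ s⁻¹
Pressure gradient: |∂P/∂n| = 1100 Pa / 359000 m = 3.06×10⁻³ Pa/m
Geostrophic balance (pressure-gradient force = Coriolis force):
V_g = (1/(fρ)) |∂P/∂n| = 3.06×10⁻³ / (1.08×10⁻⁴ × 1.19) = 23.8 m/s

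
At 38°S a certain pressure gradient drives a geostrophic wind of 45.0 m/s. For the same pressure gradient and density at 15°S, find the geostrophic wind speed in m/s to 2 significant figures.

110 m/s

With the same pressure gradient and density, V_g ∝ 1/f ∝ 1/sin φ.
V₂ = V₁ · sin φ₁ / sin φ₂ = 45.0 × sin 38° / sin 15°
V₂ = 45.0 × 0.6157/0.2588 = 110 m/s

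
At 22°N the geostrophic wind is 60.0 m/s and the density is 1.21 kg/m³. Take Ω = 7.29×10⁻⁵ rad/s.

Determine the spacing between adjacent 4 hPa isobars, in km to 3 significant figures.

Coriolis parameter at 22°N:
f = 2Ω sin φ = 2 × 7.29×10⁻⁵ × sin 22° = 5.46×10⁻⁵ s⁻¹
Geostrophic balance rearranged: |∂P/∂n| = f ρ V_g
|∂P/∂n| = 5.46×10⁻⁵ × 1.21 × 60.0 = 3.97×10⁻³ Pa/m
Isobar spacing: Δn = ΔP/|∂P/∂n| = 400 Pa / 3.97×10⁻³ Pa/m = 100877 m ≈ 101 km

101 km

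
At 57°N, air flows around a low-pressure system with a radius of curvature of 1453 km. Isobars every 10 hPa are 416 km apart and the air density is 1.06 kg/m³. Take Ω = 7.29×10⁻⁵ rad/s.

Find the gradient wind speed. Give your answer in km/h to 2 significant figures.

61 km/h

Coriolis parameter at 57°N:
f = 2Ω sin φ = 2 × 7.29×10⁻⁵ × sin 57° = 1.22×10⁻⁴ s⁻¹
Pressure gradient: |∂P/∂n| = 1000 Pa / 416000 m = 2.40×10⁻³ Pa/m
Geostrophic speed: V_g = |∂P/∂n|/(fρ) = 2.40×10⁻³/(1.22×10⁻⁴ × 1.06) = 18.5 m/s
Around a low, centrifugal force acts outward with Coriolis, so pressure-gradient force balances both:
(1/ρ)|∂P/∂n| = fV + V²/R  →  V² + fR·V − fR·V_g = 0
With fR = 1.22×10⁻⁴ × 1453×10³ m = 178 m/s:
V = [−fR + √((fR)² + 4 fR V_g)]/2 = [−178 + √(178² + 4×178×18.5)]/2 = 16.9 m/s
Subgeostrophic (V < V_g = 18.5 m/s), as expected around a low.
Converting: 16.9 m/s × 3.6 = 61 km/h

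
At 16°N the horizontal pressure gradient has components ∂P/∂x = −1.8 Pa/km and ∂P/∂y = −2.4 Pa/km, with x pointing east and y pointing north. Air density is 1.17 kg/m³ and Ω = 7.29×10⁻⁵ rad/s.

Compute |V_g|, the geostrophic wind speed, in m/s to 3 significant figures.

63.8 m/s

Coriolis parameter at 16°N:
f = 2Ω sin φ = 2 × 7.29×10⁻⁵ × sin 16° = 4.02×10⁻⁵ s⁻¹
Component geostrophic relations (x east, y north):
u_g = −(1/(fρ)) ∂P/∂y,  v_g = (1/(fρ)) ∂P/∂x
u_g = −(−2.4×10⁻³)/(4.02×10⁻⁵ × 1.17) = 51.0 m/s;  v_g = (−1.8×10⁻³)/(4.02×10⁻⁵ × 1.17) = −38.3 m/s
|V_g| = √(u_g² + v_g²) = 63.8 m/s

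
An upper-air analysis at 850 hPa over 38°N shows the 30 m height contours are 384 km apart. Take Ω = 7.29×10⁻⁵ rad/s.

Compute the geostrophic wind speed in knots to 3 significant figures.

16.6 knots

Coriolis parameter at 38°N:
f = 2Ω sin φ = 2 × 7.29×10⁻⁵ × sin 38° = 8.98×10⁻⁵ s⁻¹
Height gradient: |∂Z/∂n| = 30 m / 384000 m = 7.81×10⁻⁵
On a pressure surface, geostrophic balance gives V_g = (g/f)|∂Z/∂n|:
V_g = 9.81 × 7.81×10⁻⁵ / 8.98×10⁻⁵ = 8.54 m/s
Converting: 8.54 m/s × 1.944 = 16.6 knots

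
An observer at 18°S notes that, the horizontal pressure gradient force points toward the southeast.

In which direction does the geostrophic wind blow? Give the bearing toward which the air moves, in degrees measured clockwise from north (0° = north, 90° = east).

045°

The pressure-gradient force points toward the southeast (bearing 135°).
Geostrophic balance: in the Southern Hemisphere the Coriolis force deflects motion to the left, so the geostrophic wind blows 90° to the left of the pressure-gradient force (low pressure on the right).
Rotating 135° by 90° counterclockwise gives 045° — the wind blows toward the northeast.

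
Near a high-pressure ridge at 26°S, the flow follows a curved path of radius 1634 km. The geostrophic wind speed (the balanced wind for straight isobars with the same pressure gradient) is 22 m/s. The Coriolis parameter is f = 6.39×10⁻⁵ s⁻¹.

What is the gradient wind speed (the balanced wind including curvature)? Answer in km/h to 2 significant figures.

110 km/h

Around a high, pressure-gradient force acts outward with centrifugal, so Coriolis balances both:
fV = (1/ρ)|∂P/∂n| + V²/R  →  V² − fR·V + fR·V_g = 0
With fR = 6.39×10⁻⁵ × 1634×10³ m = 104 m/s:
V = [fR − √((fR)² − 4 fR V_g)]/2 = [104 − √(104² − 4×104×22)]/2 = 31.5 m/s
Supergeostrophic (V > V_g = 22 m/s), as expected around a high.
Converting: 31.5 m/s × 3.6 = 110 km/h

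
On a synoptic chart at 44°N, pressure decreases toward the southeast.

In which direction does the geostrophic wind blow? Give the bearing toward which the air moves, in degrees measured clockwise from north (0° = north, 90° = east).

225°

The pressure-gradient force points toward the southeast (bearing 135°).
Geostrophic balance: in the Northern Hemisphere the Coriolis force deflects motion to the right, so the geostrophic wind blows 90° to the right of the pressure-gradient force (low pressure on the left).
Rotating 135° by 90° clockwise gives 225° — the wind blows toward the southwest.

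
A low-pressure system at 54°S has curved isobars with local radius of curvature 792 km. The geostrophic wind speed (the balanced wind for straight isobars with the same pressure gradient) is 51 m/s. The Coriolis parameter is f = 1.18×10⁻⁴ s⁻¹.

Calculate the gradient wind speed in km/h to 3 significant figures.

Around a low, centrifugal force acts outward with Coriolis, so pressure-gradient force balances both:
(1/ρ)|∂P/∂n| = fV + V²/R  →  V² + fR·V − fR·V_g = 0
With fR = 1.18×10⁻⁴ × 792×10³ m = 93.5 m/s:
V = [−fR + √((fR)² + 4 fR V_g)]/2 = [−93.5 + √(93.5² + 4×93.5×51)]/2 = 36.6 m/s
Subgeostrophic (V < V_g = 51 m/s), as expected around a low.
Converting: 36.6 m/s × 3.6 = 132 km/h

132 km/h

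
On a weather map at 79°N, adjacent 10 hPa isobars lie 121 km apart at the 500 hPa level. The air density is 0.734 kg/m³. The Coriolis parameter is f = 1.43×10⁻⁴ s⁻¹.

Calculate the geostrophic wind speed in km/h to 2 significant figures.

280 km/h

Pressure gradient: |∂P/∂n| = 1000 Pa / 121000 m = 8.26×10⁻³ Pa/m
Geostrophic balance (pressure-gradient force = Coriolis force):
V_g = (1/(fρ)) |∂P/∂n| = 8.26×10⁻³ / (1.43×10⁻⁴ × 0.734) = 78.7 m/s
Converting: 78.7 m/s × 3.6 = 280 km/h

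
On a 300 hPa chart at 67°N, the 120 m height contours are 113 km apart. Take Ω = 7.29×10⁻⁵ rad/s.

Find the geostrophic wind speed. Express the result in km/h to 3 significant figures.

Coriolis parameter at 67°N:
f = 2Ω sin φ = 2 × 7.29×10⁻⁵ × sin 67° = 1.34×10⁻⁴ s⁻¹
Height gradient: |∂Z/∂n| = 120 m / 113000 m = 1.06×10⁻³
On a pressure surface, geostrophic balance gives V_g = (g/f)|∂Z/∂n|:
V_g = 9.81 × 1.06×10⁻³ / 1.34×10⁻⁴ = 77.6 m/s
Converting: 77.6 m/s × 3.6 = 279 km/h

279 km/h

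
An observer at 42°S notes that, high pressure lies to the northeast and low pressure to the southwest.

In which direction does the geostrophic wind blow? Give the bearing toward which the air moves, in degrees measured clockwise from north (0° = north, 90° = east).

The pressure-gradient force points toward the southwest (bearing 225°).
Geostrophic balance: in the Southern Hemisphere the Coriolis force deflects motion to the left, so the geostrophic wind blows 90° to the left of the pressure-gradient force (low pressure on the right).
Rotating 225° by 90° counterclockwise gives 135° — the wind blows toward the southeast.

135°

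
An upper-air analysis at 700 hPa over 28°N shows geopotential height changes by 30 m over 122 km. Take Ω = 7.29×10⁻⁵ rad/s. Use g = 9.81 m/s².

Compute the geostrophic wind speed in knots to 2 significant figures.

69 knots

Coriolis parameter at 28°N:
f = 2Ω sin φ = 2 × 7.29×10⁻⁵ × sin 28° = 6.84×10⁻⁵ s⁻¹
Height gradient: |∂Z/∂n| = 30 m / 122000 m = 2.46×10⁻⁴
On a pressure surface, geostrophic balance gives V_g = (g/f)|∂Z/∂n|:
V_g = 9.81 × 2.46×10⁻⁴ / 6.84×10⁻⁵ = 35.2 m/s
Converting: 35.2 m/s × 1.944 = 69 knots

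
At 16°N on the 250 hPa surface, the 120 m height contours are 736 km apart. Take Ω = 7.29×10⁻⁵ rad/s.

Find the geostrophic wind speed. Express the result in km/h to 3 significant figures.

143 km/h

Coriolis parameter at 16°N:
f = 2Ω sin φ = 2 × 7.29×10⁻⁵ × sin 16° = 4.02×10⁻⁵ s⁻¹
Height gradient: |∂Z/∂n| = 120 m / 736000 m = 1.63×10⁻⁴
On a pressure surface, geostrophic balance gives V_g = (g/f)|∂Z/∂n|:
V_g = 9.81 × 1.63×10⁻⁴ / 4.02×10⁻⁵ = 39.8 m/s
Converting: 39.8 m/s × 3.6 = 143 km/h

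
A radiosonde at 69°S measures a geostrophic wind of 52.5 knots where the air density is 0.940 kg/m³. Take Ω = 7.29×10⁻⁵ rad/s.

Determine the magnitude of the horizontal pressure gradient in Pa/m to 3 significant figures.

3.46×10⁻³ Pa/m

Coriolis parameter at 69°S:
f = 2Ω sin φ = 2 × 7.29×10⁻⁵ × sin 69° = 1.36×10⁻⁴ s⁻¹
Wind speed in SI: 52.5 knots = 27.0 m/s
Geostrophic balance rearranged: |∂P/∂n| = f ρ V_g
|∂P/∂n| = 1.36×10⁻⁴ × 0.940 × 27.0 = 3.46×10⁻³ Pa/m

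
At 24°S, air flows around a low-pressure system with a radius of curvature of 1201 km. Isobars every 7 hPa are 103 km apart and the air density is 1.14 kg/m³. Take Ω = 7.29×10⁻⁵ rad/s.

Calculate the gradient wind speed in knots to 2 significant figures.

110 knots

Coriolis parameter at 24°S:
f = 2Ω sin φ = 2 × 7.29×10⁻⁵ × sin 24° = 5.93×10⁻⁵ s⁻¹
Pressure gradient: |∂P/∂n| = 700 Pa / 103000 m = 6.80×10⁻³ Pa/m
Geostrophic speed: V_g = |∂P/∂n|/(fρ) = 6.80×10⁻³/(5.93×10⁻⁵ × 1.14) = 101 m/s
Around a low, centrifugal force acts outward with Coriolis, so pressure-gradient force balances both:
(1/ρ)|∂P/∂n| = fV + V²/R  →  V² + fR·V − fR·V_g = 0
With fR = 5.93×10⁻⁵ × 1201×10³ m = 71.2 m/s:
V = [−fR + √((fR)² + 4 fR V_g)]/2 = [−71.2 + √(71.2² + 4×71.2×101)]/2 = 56.2 m/s
Subgeostrophic (V < V_g = 101 m/s), as expected around a low.
Converting: 56.2 m/s × 1.944 = 110 knots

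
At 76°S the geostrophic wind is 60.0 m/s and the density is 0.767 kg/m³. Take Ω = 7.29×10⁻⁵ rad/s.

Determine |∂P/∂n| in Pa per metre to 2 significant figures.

6.5×10⁻³ Pa/m

Coriolis parameter at 76°S:
f = 2Ω sin φ = 2 × 7.29×10⁻⁵ × sin 76° = 1.41×10⁻⁴ s⁻¹
Geostrophic balance rearranged: |∂P/∂n| = f ρ V_g
|∂P/∂n| = 1.41×10⁻⁴ × 0.767 × 60.0 = 6.51×10⁻³ Pa/m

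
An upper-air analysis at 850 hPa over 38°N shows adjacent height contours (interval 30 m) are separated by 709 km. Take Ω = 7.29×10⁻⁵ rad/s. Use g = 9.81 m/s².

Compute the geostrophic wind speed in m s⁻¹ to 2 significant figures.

Coriolis parameter at 38°N:
f = 2Ω sin φ = 2 × 7.29×10⁻⁵ × sin 38° = 8.98×10⁻⁵ s⁻¹
Height gradient: |∂Z/∂n| = 30 m / 709000 m = 4.23×10⁻⁵
On a pressure surface, geostrophic balance gives V_g = (g/f)|∂Z/∂n|:
V_g = 9.81 × 4.23×10⁻⁵ / 8.98×10⁻⁵ = 4.62 m/s

4.6 m s⁻¹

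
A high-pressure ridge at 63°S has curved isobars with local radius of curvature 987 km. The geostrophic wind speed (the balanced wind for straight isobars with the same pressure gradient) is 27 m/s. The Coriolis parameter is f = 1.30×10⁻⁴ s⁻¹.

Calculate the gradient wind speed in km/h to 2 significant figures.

Around a high, pressure-gradient force acts outward with centrifugal, so Coriolis balances both:
fV = (1/ρ)|∂P/∂n| + V²/R  →  V² − fR·V + fR·V_g = 0
With fR = 1.30×10⁻⁴ × 987×10³ m = 128 m/s:
V = [fR − √((fR)² − 4 fR V_g)]/2 = [128 − √(128² − 4×128×27)]/2 = 38.6 m/s
Supergeostrophic (V > V_g = 27 m/s), as expected around a high.
Converting: 38.6 m/s × 3.6 = 140 km/h

140 km/h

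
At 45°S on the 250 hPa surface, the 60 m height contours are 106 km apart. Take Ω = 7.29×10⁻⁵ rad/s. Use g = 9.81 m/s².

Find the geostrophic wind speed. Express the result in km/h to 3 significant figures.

194 km/h

Coriolis parameter at 45°S:
f = 2Ω sin φ = 2 × 7.29×10⁻⁵ × sin 45° = 1.03×10⁻⁴ s⁻¹
Height gradient: |∂Z/∂n| = 60 m / 106000 m = 5.66×10⁻⁴
On a pressure surface, geostrophic balance gives V_g = (g/f)|∂Z/∂n|:
V_g = 9.81 × 5.66×10⁻⁴ / 1.03×10⁻⁴ = 53.9 m/s
Converting: 53.9 m/s × 3.6 = 194 km/h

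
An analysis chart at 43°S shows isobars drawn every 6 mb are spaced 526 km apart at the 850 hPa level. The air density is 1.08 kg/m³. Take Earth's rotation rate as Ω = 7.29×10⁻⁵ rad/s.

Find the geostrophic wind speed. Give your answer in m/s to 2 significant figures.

Coriolis parameter at 43°S:
f = 2Ω sin φ = 2 × 7.29×10⁻⁵ × sin 43° = 9.94×10⁻⁵ s⁻¹
Pressure gradient: |∂P/∂n| = 600 Pa / 526000 m = 1.14×10⁻³ Pa/m
Geostrophic balance (pressure-gradient force = Coriolis force):
V_g = (1/(fρ)) |∂P/∂n| = 1.14×10⁻³ / (9.94×10⁻⁵ × 1.08) = 10.6 m/s

11 m/s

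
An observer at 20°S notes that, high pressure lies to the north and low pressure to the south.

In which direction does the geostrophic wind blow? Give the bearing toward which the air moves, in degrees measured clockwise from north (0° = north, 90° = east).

090°

The pressure-gradient force points toward the south (bearing 180°).
Geostrophic balance: in the Southern Hemisphere the Coriolis force deflects motion to the left, so the geostrophic wind blows 90° to the left of the pressure-gradient force (low pressure on the right).
Rotating 180° by 90° counterclockwise gives 090° — the wind blows toward the east.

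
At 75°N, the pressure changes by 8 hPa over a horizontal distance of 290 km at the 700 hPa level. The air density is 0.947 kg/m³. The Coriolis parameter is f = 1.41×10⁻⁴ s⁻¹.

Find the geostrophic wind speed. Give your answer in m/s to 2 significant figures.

21 m/s

Pressure gradient: |∂P/∂n| = 800 Pa / 290000 m = 2.76×10⁻³ Pa/m
Geostrophic balance (pressure-gradient force = Coriolis force):
V_g = (1/(fρ)) |∂P/∂n| = 2.76×10⁻³ / (1.41×10⁻⁴ × 0.947) = 20.7 m/s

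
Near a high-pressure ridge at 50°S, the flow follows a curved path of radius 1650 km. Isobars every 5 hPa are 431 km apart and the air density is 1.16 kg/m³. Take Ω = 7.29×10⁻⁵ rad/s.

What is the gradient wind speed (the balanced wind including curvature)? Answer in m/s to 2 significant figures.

9.4 m/s

Coriolis parameter at 50°S:
f = 2Ω sin φ = 2 × 7.29×10⁻⁵ × sin 50° = 1.12×10⁻⁴ s⁻¹
Pressure gradient: |∂P/∂n| = 500 Pa / 431000 m = 1.16×10⁻³ Pa/m
Geostrophic speed: V_g = |∂P/∂n|/(fρ) = 1.16×10⁻³/(1.12×10⁻⁴ × 1.16) = 8.95 m/s
Around a high, pressure-gradient force acts outward with centrifugal, so Coriolis balances both:
fV = (1/ρ)|∂P/∂n| + V²/R  →  V² − fR·V + fR·V_g = 0
With fR = 1.12×10⁻⁴ × 1650×10³ m = 184 m/s:
V = [fR − √((fR)² − 4 fR V_g)]/2 = [184 − √(184² − 4×184×8.95)]/2 = 9.44 m/s
Supergeostrophic (V > V_g = 8.95 m/s), as expected around a high.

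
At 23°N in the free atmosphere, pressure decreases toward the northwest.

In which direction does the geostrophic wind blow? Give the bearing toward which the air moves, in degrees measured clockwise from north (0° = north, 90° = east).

The pressure-gradient force points toward the northwest (bearing 315°).
Geostrophic balance: in the Northern Hemisphere the Coriolis force deflects motion to the right, so the geostrophic wind blows 90° to the right of the pressure-gradient force (low pressure on the left).
Rotating 315° by 90° clockwise gives 045° — the wind blows toward the northeast.

045°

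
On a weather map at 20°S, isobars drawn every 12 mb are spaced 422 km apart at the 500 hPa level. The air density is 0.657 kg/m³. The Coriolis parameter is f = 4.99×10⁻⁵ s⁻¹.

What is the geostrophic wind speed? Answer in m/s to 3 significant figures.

86.7 m/s

Pressure gradient: |∂P/∂n| = 1200 Pa / 422000 m = 2.84×10⁻³ Pa/m
Geostrophic balance (pressure-gradient force = Coriolis force):
V_g = (1/(fρ)) |∂P/∂n| = 2.84×10⁻³ / (4.99×10⁻⁵ × 0.657) = 86.7 m/s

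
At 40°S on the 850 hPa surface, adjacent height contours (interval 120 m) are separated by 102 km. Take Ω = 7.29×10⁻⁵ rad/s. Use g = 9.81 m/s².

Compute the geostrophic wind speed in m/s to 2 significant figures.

120 m/s

Coriolis parameter at 40°S:
f = 2Ω sin φ = 2 × 7.29×10⁻⁵ × sin 40° = 9.37×10⁻⁵ s⁻¹
Height gradient: |∂Z/∂n| = 120 m / 102000 m = 1.18×10⁻³
On a pressure surface, geostrophic balance gives V_g = (g/f)|∂Z/∂n|:
V_g = 9.81 × 1.18×10⁻³ / 9.37×10⁻⁵ = 123 m/s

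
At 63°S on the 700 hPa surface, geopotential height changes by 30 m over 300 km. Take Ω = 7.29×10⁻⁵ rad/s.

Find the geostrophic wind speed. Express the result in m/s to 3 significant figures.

7.55 m/s

Coriolis parameter at 63°S:
f = 2Ω sin φ = 2 × 7.29×10⁻⁵ × sin 63° = 1.30×10⁻⁴ s⁻¹
Height gradient: |∂Z/∂n| = 30 m / 300000 m = 1.00×10⁻⁴
On a pressure surface, geostrophic balance gives V_g = (g/f)|∂Z/∂n|:
V_g = 9.81 × 1.00×10⁻⁴ / 1.30×10⁻⁴ = 7.55 m/s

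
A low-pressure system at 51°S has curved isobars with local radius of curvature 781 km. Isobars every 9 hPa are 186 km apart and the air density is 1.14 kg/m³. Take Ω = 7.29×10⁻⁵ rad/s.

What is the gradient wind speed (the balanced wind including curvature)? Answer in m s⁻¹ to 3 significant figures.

Coriolis parameter at 51°S:
f = 2Ω sin φ = 2 × 7.29×10⁻⁵ × sin 51° = 1.13×10⁻⁴ s⁻¹
Pressure gradient: |∂P/∂n| = 900 Pa / 186000 m = 4.84×10⁻³ Pa/m
Geostrophic speed: V_g = |∂P/∂n|/(fρ) = 4.84×10⁻³/(1.13×10⁻⁴ × 1.14) = 37.5 m/s
Around a low, centrifugal force acts outward with Coriolis, so pressure-gradient force balances both:
(1/ρ)|∂P/∂n| = fV + V²/R  →  V² + fR·V − fR·V_g = 0
With fR = 1.13×10⁻⁴ × 781×10³ m = 88.5 m/s:
V = [−fR + √((fR)² + 4 fR V_g)]/2 = [−88.5 + √(88.5² + 4×88.5×37.5)]/2 = 28.4 m/s
Subgeostrophic (V < V_g = 37.5 m/s), as expected around a low.

28.4 m s⁻¹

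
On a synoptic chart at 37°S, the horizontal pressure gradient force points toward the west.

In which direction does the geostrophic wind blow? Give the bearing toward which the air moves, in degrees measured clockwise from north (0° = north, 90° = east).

The pressure-gradient force points toward the west (bearing 270°).
Geostrophic balance: in the Southern Hemisphere the Coriolis force deflects motion to the left, so the geostrophic wind blows 90° to the left of the pressure-gradient force (low pressure on the right).
Rotating 270° by 90° counterclockwise gives 180° — the wind blows toward the south.

180°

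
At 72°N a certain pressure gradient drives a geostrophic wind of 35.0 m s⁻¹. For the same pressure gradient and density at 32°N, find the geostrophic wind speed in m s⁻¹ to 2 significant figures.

With the same pressure gradient and density, V_g ∝ 1/f ∝ 1/sin φ.
V₂ = V₁ · sin φ₁ / sin φ₂ = 35.0 × sin 72° / sin 32°
V₂ = 35.0 × 0.9511/0.5299 = 63 m s⁻¹

63 m s⁻¹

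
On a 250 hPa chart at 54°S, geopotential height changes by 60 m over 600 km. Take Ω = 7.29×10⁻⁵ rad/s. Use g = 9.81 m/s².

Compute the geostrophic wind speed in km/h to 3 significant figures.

Coriolis parameter at 54°S:
f = 2Ω sin φ = 2 × 7.29×10⁻⁵ × sin 54° = 1.18×10⁻⁴ s⁻¹
Height gradient: |∂Z/∂n| = 60 m / 600000 m = 1.00×10⁻⁴
On a pressure surface, geostrophic balance gives V_g = (g/f)|∂Z/∂n|:
V_g = 9.81 × 1.00×10⁻⁴ / 1.18×10⁻⁴ = 8.32 m/s
Converting: 8.32 m/s × 3.6 = 29.9 km/h

29.9 km/h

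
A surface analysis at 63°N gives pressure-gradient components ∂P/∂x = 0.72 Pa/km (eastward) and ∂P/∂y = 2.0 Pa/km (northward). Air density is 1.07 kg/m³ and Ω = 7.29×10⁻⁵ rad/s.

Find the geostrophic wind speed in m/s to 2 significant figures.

Coriolis parameter at 63°N:
f = 2Ω sin φ = 2 × 7.29×10⁻⁵ × sin 63° = 1.30×10⁻⁴ s⁻¹
Component geostrophic relations (x east, y north):
u_g = −(1/(fρ)) ∂P/∂y,  v_g = (1/(fρ)) ∂P/∂x
u_g = −(2.0×10⁻³)/(1.30×10⁻⁴ × 1.07) = −14.4 m/s;  v_g = (0.72×10⁻³)/(1.30×10⁻⁴ × 1.07) = 5.18 m/s
|V_g| = √(u_g² + v_g²) = 15.3 m/s

15 m/s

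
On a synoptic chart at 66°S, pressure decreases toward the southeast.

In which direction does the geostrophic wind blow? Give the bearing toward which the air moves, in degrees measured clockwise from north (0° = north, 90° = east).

045°

The pressure-gradient force points toward the southeast (bearing 135°).
Geostrophic balance: in the Southern Hemisphere the Coriolis force deflects motion to the left, so the geostrophic wind blows 90° to the left of the pressure-gradient force (low pressure on the right).
Rotating 135° by 90° counterclockwise gives 045° — the wind blows toward the northeast.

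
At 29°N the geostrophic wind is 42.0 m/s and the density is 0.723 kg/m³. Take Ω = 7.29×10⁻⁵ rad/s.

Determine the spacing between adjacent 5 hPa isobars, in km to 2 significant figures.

Coriolis parameter at 29°N:
f = 2Ω sin φ = 2 × 7.29×10⁻⁵ × sin 29° = 7.07×10⁻⁵ s⁻¹
Geostrophic balance rearranged: |∂P/∂n| = f ρ V_g
|∂P/∂n| = 7.07×10⁻⁵ × 0.723 × 42.0 = 2.15×10⁻³ Pa/m
Isobar spacing: Δn = ΔP/|∂P/∂n| = 500 Pa / 2.15×10⁻³ Pa/m = 232945 m ≈ 230 km

230 km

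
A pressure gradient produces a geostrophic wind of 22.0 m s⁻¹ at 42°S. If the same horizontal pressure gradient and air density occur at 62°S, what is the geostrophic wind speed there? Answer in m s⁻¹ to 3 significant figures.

With the same pressure gradient and density, V_g ∝ 1/f ∝ 1/sin φ.
V₂ = V₁ · sin φ₁ / sin φ₂ = 22.0 × sin 42° / sin 62°
V₂ = 22.0 × 0.6691/0.8829 = 16.7 m s⁻¹

16.7 m s⁻¹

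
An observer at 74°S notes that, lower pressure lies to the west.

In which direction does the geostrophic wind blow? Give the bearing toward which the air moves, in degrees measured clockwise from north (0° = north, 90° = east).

The pressure-gradient force points toward the west (bearing 270°).
Geostrophic balance: in the Southern Hemisphere the Coriolis force deflects motion to the left, so the geostrophic wind blows 90° to the left of the pressure-gradient force (low pressure on the right).
Rotating 270° by 90° counterclockwise gives 180° — the wind blows toward the south.

180°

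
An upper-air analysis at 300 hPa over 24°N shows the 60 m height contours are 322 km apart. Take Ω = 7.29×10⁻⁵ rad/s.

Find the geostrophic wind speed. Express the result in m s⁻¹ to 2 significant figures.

31 m s⁻¹

Coriolis parameter at 24°N:
f = 2Ω sin φ = 2 × 7.29×10⁻⁵ × sin 24° = 5.93×10⁻⁵ s⁻¹
Height gradient: |∂Z/∂n| = 60 m / 322000 m = 1.86×10⁻⁴
On a pressure surface, geostrophic balance gives V_g = (g/f)|∂Z/∂n|:
V_g = 9.81 × 1.86×10⁻⁴ / 5.93×10⁻⁵ = 30.8 m/s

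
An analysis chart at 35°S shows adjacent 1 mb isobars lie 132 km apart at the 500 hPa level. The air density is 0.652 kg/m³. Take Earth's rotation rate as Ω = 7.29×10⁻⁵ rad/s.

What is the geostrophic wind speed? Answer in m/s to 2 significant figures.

Coriolis parameter at 35°S:
f = 2Ω sin φ = 2 × 7.29×10⁻⁵ × sin 35° = 8.36×10⁻⁵ s⁻¹
Pressure gradient: |∂P/∂n| = 100 Pa / 132000 m = 7.58×10⁻⁴ Pa/m
Geostrophic balance (pressure-gradient force = Coriolis force):
V_g = (1/(fρ)) |∂P/∂n| = 7.58×10⁻⁴ / (8.36×10⁻⁵ × 0.652) = 13.9 m/s

14 m/s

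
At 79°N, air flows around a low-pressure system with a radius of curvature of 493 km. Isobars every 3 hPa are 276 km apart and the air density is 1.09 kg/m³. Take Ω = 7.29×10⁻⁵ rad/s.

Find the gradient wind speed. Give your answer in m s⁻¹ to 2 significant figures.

6.4 m s⁻¹

Coriolis parameter at 79°N:
f = 2Ω sin φ = 2 × 7.29×10⁻⁵ × sin 79° = 1.43×10⁻⁴ s⁻¹
Pressure gradient: |∂P/∂n| = 300 Pa / 276000 m = 1.09×10⁻³ Pa/m
Geostrophic speed: V_g = |∂P/∂n|/(fρ) = 1.09×10⁻³/(1.43×10⁻⁴ × 1.09) = 6.97 m/s
Around a low, centrifugal force acts outward with Coriolis, so pressure-gradient force balances both:
(1/ρ)|∂P/∂n| = fV + V²/R  →  V² + fR·V − fR·V_g = 0
With fR = 1.43×10⁻⁴ × 493×10³ m = 70.6 m/s:
V = [−fR + √((fR)² + 4 fR V_g)]/2 = [−70.6 + √(70.6² + 4×70.6×6.97)]/2 = 6.39 m/s
Subgeostrophic (V < V_g = 6.97 m/s), as expected around a low.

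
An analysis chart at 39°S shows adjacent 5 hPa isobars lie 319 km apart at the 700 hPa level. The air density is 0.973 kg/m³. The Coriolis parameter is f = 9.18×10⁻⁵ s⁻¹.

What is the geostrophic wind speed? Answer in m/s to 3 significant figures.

Pressure gradient: |∂P/∂n| = 500 Pa / 319000 m = 1.57×10⁻³ Pa/m
Geostrophic balance (pressure-gradient force = Coriolis force):
V_g = (1/(fρ)) |∂P/∂n| = 1.57×10⁻³ / (9.18×10⁻⁵ × 0.973) = 17.5 m/s

17.5 m/s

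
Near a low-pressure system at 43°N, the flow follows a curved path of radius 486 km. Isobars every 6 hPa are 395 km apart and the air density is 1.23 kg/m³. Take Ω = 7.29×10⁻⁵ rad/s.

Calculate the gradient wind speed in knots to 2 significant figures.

Coriolis parameter at 43°N:
f = 2Ω sin φ = 2 × 7.29×10⁻⁵ × sin 43° = 9.94×10⁻⁵ s⁻¹
Pressure gradient: |∂P/∂n| = 600 Pa / 395000 m = 1.52×10⁻³ Pa/m
Geostrophic speed: V_g = |∂P/∂n|/(fρ) = 1.52×10⁻³/(9.94×10⁻⁵ × 1.23) = 12.4 m/s
Around a low, centrifugal force acts outward with Coriolis, so pressure-gradient force balances both:
(1/ρ)|∂P/∂n| = fV + V²/R  →  V² + fR·V − fR·V_g = 0
With fR = 9.94×10⁻⁵ × 486×10³ m = 48.3 m/s:
V = [−fR + √((fR)² + 4 fR V_g)]/2 = [−48.3 + √(48.3² + 4×48.3×12.4)]/2 = 10.2 m/s
Subgeostrophic (V < V_g = 12.4 m/s), as expected around a low.
Converting: 10.2 m/s × 1.944 = 20 knots

20 knots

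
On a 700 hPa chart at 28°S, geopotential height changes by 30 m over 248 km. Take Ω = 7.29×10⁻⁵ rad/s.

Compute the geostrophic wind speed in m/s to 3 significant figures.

17.3 m/s

Coriolis parameter at 28°S:
f = 2Ω sin φ = 2 × 7.29×10⁻⁵ × sin 28° = 6.84×10⁻⁵ s⁻¹
Height gradient: |∂Z/∂n| = 30 m / 248000 m = 1.21×10⁻⁴
On a pressure surface, geostrophic balance gives V_g = (g/f)|∂Z/∂n|:
V_g = 9.81 × 1.21×10⁻⁴ / 6.84×10⁻⁵ = 17.3 m/s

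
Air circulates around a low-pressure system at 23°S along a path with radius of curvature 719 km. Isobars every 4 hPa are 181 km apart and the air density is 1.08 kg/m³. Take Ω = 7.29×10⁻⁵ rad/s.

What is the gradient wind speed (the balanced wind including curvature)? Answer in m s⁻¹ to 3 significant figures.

23.0 m s⁻¹

Coriolis parameter at 23°S:
f = 2Ω sin φ = 2 × 7.29×10⁻⁵ × sin 23° = 5.70×10⁻⁵ s⁻¹
Pressure gradient: |∂P/∂n| = 400 Pa / 181000 m = 2.21×10⁻³ Pa/m
Geostrophic speed: V_g = |∂P/∂n|/(fρ) = 2.21×10⁻³/(5.70×10⁻⁵ × 1.08) = 35.9 m/s
Around a low, centrifugal force acts outward with Coriolis, so pressure-gradient force balances both:
(1/ρ)|∂P/∂n| = fV + V²/R  →  V² + fR·V − fR·V_g = 0
With fR = 5.70×10⁻⁵ × 719×10³ m = 41.0 m/s:
V = [−fR + √((fR)² + 4 fR V_g)]/2 = [−41.0 + √(41.0² + 4×41.0×35.9)]/2 = 23 m/s
Subgeostrophic (V < V_g = 35.9 m/s), as expected around a low.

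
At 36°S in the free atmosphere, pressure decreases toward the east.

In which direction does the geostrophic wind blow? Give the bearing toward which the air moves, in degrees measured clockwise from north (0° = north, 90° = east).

The pressure-gradient force points toward the east (bearing 090°).
Geostrophic balance: in the Southern Hemisphere the Coriolis force deflects motion to the left, so the geostrophic wind blows 90° to the left of the pressure-gradient force (low pressure on the right).
Rotating 090° by 90° counterclockwise gives 000° — the wind blows toward the north.

000°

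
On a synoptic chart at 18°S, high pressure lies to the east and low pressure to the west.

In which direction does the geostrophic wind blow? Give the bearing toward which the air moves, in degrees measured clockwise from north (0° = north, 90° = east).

The pressure-gradient force points toward the west (bearing 270°).
Geostrophic balance: in the Southern Hemisphere the Coriolis force deflects motion to the left, so the geostrophic wind blows 90° to the left of the pressure-gradient force (low pressure on the right).
Rotating 270° by 90° counterclockwise gives 180° — the wind blows toward the south.

180°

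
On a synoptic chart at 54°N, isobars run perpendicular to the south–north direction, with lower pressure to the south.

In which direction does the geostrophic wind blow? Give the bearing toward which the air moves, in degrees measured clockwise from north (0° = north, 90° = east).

270°

The pressure-gradient force points toward the south (bearing 180°).
Geostrophic balance: in the Northern Hemisphere the Coriolis force deflects motion to the right, so the geostrophic wind blows 90° to the right of the pressure-gradient force (low pressure on the left).
Rotating 180° by 90° clockwise gives 270° — the wind blows toward the west.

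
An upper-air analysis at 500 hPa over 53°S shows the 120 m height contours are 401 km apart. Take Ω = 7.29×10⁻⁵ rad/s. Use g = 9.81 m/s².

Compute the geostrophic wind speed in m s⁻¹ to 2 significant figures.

25 m s⁻¹

Coriolis parameter at 53°S:
f = 2Ω sin φ = 2 × 7.29×10⁻⁵ × sin 53° = 1.16×10⁻⁴ s⁻¹
Height gradient: |∂Z/∂n| = 120 m / 401000 m = 2.99×10⁻⁴
On a pressure surface, geostrophic balance gives V_g = (g/f)|∂Z/∂n|:
V_g = 9.81 × 2.99×10⁻⁴ / 1.16×10⁻⁴ = 25.2 m/s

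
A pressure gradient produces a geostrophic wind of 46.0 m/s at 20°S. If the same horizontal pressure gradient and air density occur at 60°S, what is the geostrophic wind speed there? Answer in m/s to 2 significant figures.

With the same pressure gradient and density, V_g ∝ 1/f ∝ 1/sin φ.
V₂ = V₁ · sin φ₁ / sin φ₂ = 46.0 × sin 20° / sin 60°
V₂ = 46.0 × 0.3420/0.8660 = 18 m/s

18 m/s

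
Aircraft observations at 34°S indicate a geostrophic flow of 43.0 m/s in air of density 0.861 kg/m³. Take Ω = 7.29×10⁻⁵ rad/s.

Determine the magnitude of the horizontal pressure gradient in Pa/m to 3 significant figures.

Coriolis parameter at 34°S:
f = 2Ω sin φ = 2 × 7.29×10⁻⁵ × sin 34° = 8.15×10⁻⁵ s⁻¹
Geostrophic balance rearranged: |∂P/∂n| = f ρ V_g
|∂P/∂n| = 8.15×10⁻⁵ × 0.861 × 43.0 = 3.02×10⁻³ Pa/m

3.02×10⁻³ Pa/m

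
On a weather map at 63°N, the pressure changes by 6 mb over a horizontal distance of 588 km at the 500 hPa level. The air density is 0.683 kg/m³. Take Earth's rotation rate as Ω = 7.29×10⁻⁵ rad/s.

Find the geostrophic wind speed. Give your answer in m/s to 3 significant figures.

11.5 m/s

Coriolis parameter at 63°N:
f = 2Ω sin φ = 2 × 7.29×10⁻⁵ × sin 63° = 1.30×10⁻⁴ s⁻¹
Pressure gradient: |∂P/∂n| = 600 Pa / 588000 m = 1.02×10⁻³ Pa/m
Geostrophic balance (pressure-gradient force = Coriolis force):
V_g = (1/(fρ)) |∂P/∂n| = 1.02×10⁻³ / (1.30×10⁻⁴ × 0.683) = 11.5 m/s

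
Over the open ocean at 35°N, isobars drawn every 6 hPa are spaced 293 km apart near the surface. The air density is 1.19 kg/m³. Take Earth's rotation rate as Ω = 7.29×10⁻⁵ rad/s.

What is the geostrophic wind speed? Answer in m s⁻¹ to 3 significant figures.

20.6 m s⁻¹

Coriolis parameter at 35°N:
f = 2Ω sin φ = 2 × 7.29×10⁻⁵ × sin 35° = 8.36×10⁻⁵ s⁻¹
Pressure gradient: |∂P/∂n| = 600 Pa / 293000 m = 2.05×10⁻³ Pa/m
Geostrophic balance (pressure-gradient force = Coriolis force):
V_g = (1/(fρ)) |∂P/∂n| = 2.05×10⁻³ / (8.36×10⁻⁵ × 1.19) = 20.6 m/s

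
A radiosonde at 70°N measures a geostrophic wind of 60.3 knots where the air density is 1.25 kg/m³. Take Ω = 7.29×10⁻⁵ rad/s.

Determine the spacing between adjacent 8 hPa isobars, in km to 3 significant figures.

Coriolis parameter at 70°N:
f = 2Ω sin φ = 2 × 7.29×10⁻⁵ × sin 70° = 1.37×10⁻⁴ s⁻¹
Wind speed in SI: 60.3 knots = 31.0 m/s
Geostrophic balance rearranged: |∂P/∂n| = f ρ V_g
|∂P/∂n| = 1.37×10⁻⁴ × 1.25 × 31.0 = 5.31×10⁻³ Pa/m
Isobar spacing: Δn = ΔP/|∂P/∂n| = 800 Pa / 5.31×10⁻³ Pa/m = 150585 m ≈ 151 km

151 km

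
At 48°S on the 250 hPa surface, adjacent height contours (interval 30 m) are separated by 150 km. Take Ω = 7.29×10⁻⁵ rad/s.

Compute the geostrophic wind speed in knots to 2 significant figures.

35 knots

Coriolis parameter at 48°S:
f = 2Ω sin φ = 2 × 7.29×10⁻⁵ × sin 48° = 1.08×10⁻⁴ s⁻¹
Height gradient: |∂Z/∂n| = 30 m / 150000 m = 2.00×10⁻⁴
On a pressure surface, geostrophic balance gives V_g = (g/f)|∂Z/∂n|:
V_g = 9.81 × 2.00×10⁻⁴ / 1.08×10⁻⁴ = 18.1 m/s
Converting: 18.1 m/s × 1.944 = 35 knots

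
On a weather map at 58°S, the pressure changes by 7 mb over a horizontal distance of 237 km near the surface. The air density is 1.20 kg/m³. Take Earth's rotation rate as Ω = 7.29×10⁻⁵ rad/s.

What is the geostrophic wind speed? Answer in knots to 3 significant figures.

38.7 knots

Coriolis parameter at 58°S:
f = 2Ω sin φ = 2 × 7.29×10⁻⁵ × sin 58° = 1.24×10⁻⁴ s⁻¹
Pressure gradient: |∂P/∂n| = 700 Pa / 237000 m = 2.95×10⁻³ Pa/m
Geostrophic balance (pressure-gradient force = Coriolis force):
V_g = (1/(fρ)) |∂P/∂n| = 2.95×10⁻³ / (1.24×10⁻⁴ × 1.20) = 19.9 m/s
Converting: 19.9 m/s × 1.944 = 38.7 knots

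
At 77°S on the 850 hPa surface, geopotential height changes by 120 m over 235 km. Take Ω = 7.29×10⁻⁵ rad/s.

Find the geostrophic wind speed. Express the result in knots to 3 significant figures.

68.5 knots

Coriolis parameter at 77°S:
f = 2Ω sin φ = 2 × 7.29×10⁻⁵ × sin 77° = 1.42×10⁻⁴ s⁻¹
Height gradient: |∂Z/∂n| = 120 m / 235000 m = 5.11×10⁻⁴
On a pressure surface, geostrophic balance gives V_g = (g/f)|∂Z/∂n|:
V_g = 9.81 × 5.11×10⁻⁴ / 1.42×10⁻⁴ = 35.3 m/s
Converting: 35.3 m/s × 1.944 = 68.5 knots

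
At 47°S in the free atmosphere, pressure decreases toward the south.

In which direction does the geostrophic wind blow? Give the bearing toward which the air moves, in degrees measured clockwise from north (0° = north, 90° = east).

The pressure-gradient force points toward the south (bearing 180°).
Geostrophic balance: in the Southern Hemisphere the Coriolis force deflects motion to the left, so the geostrophic wind blows 90° to the left of the pressure-gradient force (low pressure on the right).
Rotating 180° by 90° counterclockwise gives 090° — the wind blows toward the east.

090°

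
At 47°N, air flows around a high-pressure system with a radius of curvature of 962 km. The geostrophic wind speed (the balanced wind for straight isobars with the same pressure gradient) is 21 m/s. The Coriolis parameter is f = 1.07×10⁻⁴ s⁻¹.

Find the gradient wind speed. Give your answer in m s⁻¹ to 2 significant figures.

Around a high, pressure-gradient force acts outward with centrifugal, so Coriolis balances both:
fV = (1/ρ)|∂P/∂n| + V²/R  →  V² − fR·V + fR·V_g = 0
With fR = 1.07×10⁻⁴ × 962×10³ m = 103 m/s:
V = [fR − √((fR)² − 4 fR V_g)]/2 = [103 − √(103² − 4×103×21)]/2 = 29.4 m/s
Supergeostrophic (V > V_g = 21 m/s), as expected around a high.

29 m s⁻¹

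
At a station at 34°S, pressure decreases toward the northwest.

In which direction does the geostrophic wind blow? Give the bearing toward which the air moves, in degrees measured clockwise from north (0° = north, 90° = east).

225°

The pressure-gradient force points toward the northwest (bearing 315°).
Geostrophic balance: in the Southern Hemisphere the Coriolis force deflects motion to the left, so the geostrophic wind blows 90° to the left of the pressure-gradient force (low pressure on the right).
Rotating 315° by 90° counterclockwise gives 225° — the wind blows toward the southwest.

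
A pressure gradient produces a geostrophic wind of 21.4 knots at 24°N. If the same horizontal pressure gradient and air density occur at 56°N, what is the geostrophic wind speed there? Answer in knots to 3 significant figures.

10.5 knots

With the same pressure gradient and density, V_g ∝ 1/f ∝ 1/sin φ.
V₂ = V₁ · sin φ₁ / sin φ₂ = 21.4 × sin 24° / sin 56°
V₂ = 21.4 × 0.4067/0.8290 = 10.5 knots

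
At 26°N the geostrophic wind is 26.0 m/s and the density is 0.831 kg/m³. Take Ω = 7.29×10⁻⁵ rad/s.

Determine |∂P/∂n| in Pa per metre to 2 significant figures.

Coriolis parameter at 26°N:
f = 2Ω sin φ = 2 × 7.29×10⁻⁵ × sin 26° = 6.39×10⁻⁵ s⁻¹
Geostrophic balance rearranged: |∂P/∂n| = f ρ V_g
|∂P/∂n| = 6.39×10⁻⁵ × 0.831 × 26.0 = 1.38×10⁻³ Pa/m

1.4×10⁻³ Pa/m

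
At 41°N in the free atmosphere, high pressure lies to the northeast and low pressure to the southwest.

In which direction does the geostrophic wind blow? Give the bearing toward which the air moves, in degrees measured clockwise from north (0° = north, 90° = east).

The pressure-gradient force points toward the southwest (bearing 225°).
Geostrophic balance: in the Northern Hemisphere the Coriolis force deflects motion to the right, so the geostrophic wind blows 90° to the right of the pressure-gradient force (low pressure on the left).
Rotating 225° by 90° clockwise gives 315° — the wind blows toward the northwest.

315°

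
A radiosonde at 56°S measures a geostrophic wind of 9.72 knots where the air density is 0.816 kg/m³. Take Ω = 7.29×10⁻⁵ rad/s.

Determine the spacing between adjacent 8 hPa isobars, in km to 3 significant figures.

1620 km

Coriolis parameter at 56°S:
f = 2Ω sin φ = 2 × 7.29×10⁻⁵ × sin 56° = 1.21×10⁻⁴ s⁻¹
Wind speed in SI: 9.72 knots = 5.00 m/s
Geostrophic balance rearranged: |∂P/∂n| = f ρ V_g
|∂P/∂n| = 1.21×10⁻⁴ × 0.816 × 5.00 = 4.93×10⁻⁴ Pa/m
Isobar spacing: Δn = ΔP/|∂P/∂n| = 800 Pa / 4.93×10⁻⁴ Pa/m = 1622048 m ≈ 1620 km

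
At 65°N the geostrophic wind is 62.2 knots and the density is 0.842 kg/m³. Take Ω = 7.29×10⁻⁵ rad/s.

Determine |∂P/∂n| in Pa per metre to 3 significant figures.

Coriolis parameter at 65°N:
f = 2Ω sin φ = 2 × 7.29×10⁻⁵ × sin 65° = 1.32×10⁻⁴ s⁻¹
Wind speed in SI: 62.2 knots = 32.0 m/s
Geostrophic balance rearranged: |∂P/∂n| = f ρ V_g
|∂P/∂n| = 1.32×10⁻⁴ × 0.842 × 32.0 = 3.56×10⁻³ Pa/m

3.56×10⁻³ Pa/m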